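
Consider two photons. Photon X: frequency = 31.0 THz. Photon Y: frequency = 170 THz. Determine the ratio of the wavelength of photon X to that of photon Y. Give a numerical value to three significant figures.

5.48

λ_X = 9.671e-6 m (from frequency = 31.0 THz, via λ = c/f).
λ_Y = 1.763e-6 m (from frequency = 170 THz, via λ = c/f).
Ratio = 9.671e-6 / 1.763e-6 = 5.48.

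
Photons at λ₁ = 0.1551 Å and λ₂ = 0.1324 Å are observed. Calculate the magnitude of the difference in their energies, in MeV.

Using E = hc/λ: E₁ = 1.2808 × 10^-14 J, E₂ = 1.5003 × 10^-14 J.
|ΔE| = |1.2808 × 10^-14 − 1.5003 × 10^-14| = 2.20 × 10^-15 J = 0.0137 MeV.

0.0137 MeV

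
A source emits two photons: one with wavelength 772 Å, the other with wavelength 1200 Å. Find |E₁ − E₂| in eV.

Using E = hc/λ: E₁ = 2.573·10^-18 J, E₂ = 1.655·10^-18 J.
|ΔE| = |2.573·10^-18 − 1.655·10^-18| = 9.18·10^-19 J = 5.73 eV.

5.73 eV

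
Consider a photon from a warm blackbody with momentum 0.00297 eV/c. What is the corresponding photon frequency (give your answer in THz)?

0.718 THz

(h = 6.62607015e-34 J·s, c = 2.99792458e8 m/s, 1 eV = 1.602176634e-19 J.)
First convert: p = 0.00297 eV/c = 1.5873e-30 kg·m/s.
Since f = pc/h for a photon, f = 7.181e11 Hz.
Converting to THz: f = 0.7181 THz ≈ 0.718 THz.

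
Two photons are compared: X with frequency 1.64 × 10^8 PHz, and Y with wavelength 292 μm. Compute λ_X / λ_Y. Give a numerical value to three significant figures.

λ_X = 1.828 × 10^-15 m (from frequency = 1.64 × 10^8 PHz, via λ = c/f).
λ_Y = 2.920 × 10^-4 m (from wavelength = 292 μm, via λ given directly).
Ratio = 1.828 × 10^-15 / 2.920 × 10^-4 = 6.26 × 10^-12.

6.26 × 10^-12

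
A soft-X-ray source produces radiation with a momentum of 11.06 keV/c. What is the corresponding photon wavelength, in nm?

Take h = 6.62607015·10^-34 J·s, c = 2.99792458·10^8 m/s, 1 eV = 1.602176634·10^-19 J.
First convert: p = 11.06 keV/c = 5.9108·10^-24 kg·m/s.
Apply λ = h/p: λ = 1.121·10^-10 m.
Converting to nm: λ = 0.1121 nm ≈ 0.112 nm.

0.112 nm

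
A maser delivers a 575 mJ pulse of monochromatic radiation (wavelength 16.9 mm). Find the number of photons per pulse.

Per-photon energy: E = 1.175e-23 J (from wavelength = 16.9 mm).
N = E_total / E_photon = 0.575 J / 1.175e-23 J = 4.89e22.

4.89e22 photons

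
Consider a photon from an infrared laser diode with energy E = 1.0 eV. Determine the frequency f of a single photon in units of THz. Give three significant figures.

(h = 6.62607015 × 10^-34 J·s, 1 eV = 1.602176634 × 10^-19 J.)
In SI units: E = 1.0 eV = 1.6022 × 10^-19 J.
The photon relation is f = E/h, giving f = 2.418 × 10^14 Hz.
Converting to THz: f = 241.8 THz ≈ 242 THz.

242 THz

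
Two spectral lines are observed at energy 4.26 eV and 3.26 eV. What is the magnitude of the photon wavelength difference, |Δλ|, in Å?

893 Å

Using λ = hc/E: λ₁ = 2.910 × 10^-7 m, λ₂ = 3.803 × 10^-7 m.
|Δλ| = |2.910 × 10^-7 − 3.803 × 10^-7| = 8.93 × 10^-8 m = 893 Å.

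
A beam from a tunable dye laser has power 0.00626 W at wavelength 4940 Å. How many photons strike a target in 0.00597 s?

9.29 × 10^13 photons

Total energy: E_total = P·t = 0.00626 × 0.00597 = 3.737 × 10^-5 J.
Per-photon energy: E = 4.021 × 10^-19 J.
N = E_total / E_photon = 9.29 × 10^13.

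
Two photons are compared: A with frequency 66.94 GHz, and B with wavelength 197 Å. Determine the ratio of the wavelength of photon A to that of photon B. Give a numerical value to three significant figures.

2.27e5

λ_A = 0.004479 m (from frequency = 66.94 GHz, via λ = c/f).
λ_B = 1.970e-8 m (from wavelength = 197 Å, via λ given directly).
Ratio = 0.004479 / 1.970e-8 = 2.27e5.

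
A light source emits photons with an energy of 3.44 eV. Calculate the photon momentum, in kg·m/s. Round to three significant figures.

1.84 × 10^-27 kg·m/s

Convert to SI: E = 3.44 eV = 5.5115 × 10^-19 J.
For a photon p = E/c, so p = 1.838 × 10^-27 kg·m/s.
So p ≈ 1.84 × 10^-27 kg·m/s.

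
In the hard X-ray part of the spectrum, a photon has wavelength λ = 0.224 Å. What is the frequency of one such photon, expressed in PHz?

1.34 × 10^4 PHz

Use c = 2.99792458 × 10^8 m/s.
Convert to SI: λ = 0.224 Å = 2.24 × 10^-11 m.
The photon relation is f = c/λ, giving f = 1.338 × 10^19 Hz.
Converting to PHz: f = 13380 PHz ≈ 1.34 × 10^4 PHz.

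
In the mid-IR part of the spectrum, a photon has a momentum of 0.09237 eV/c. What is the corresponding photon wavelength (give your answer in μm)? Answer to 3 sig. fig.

13.4 μm

(h = 6.62607015 × 10^-34 J·s, c = 2.99792458 × 10^8 m/s, 1 eV = 1.602176634 × 10^-19 J.)
Convert to SI: p = 0.09237 eV/c = 4.9365 × 10^-29 kg·m/s.
Since λ = h/p for a photon, λ = 1.342 × 10^-5 m.
Converting to μm: λ = 13.42 μm ≈ 13.4 μm.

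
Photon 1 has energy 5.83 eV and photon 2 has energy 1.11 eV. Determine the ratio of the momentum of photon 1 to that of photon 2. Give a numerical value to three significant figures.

p_1 = 3.116 × 10^-27 kg·m/s (from energy = 5.83 eV, via p = E/c).
p_2 = 5.932 × 10^-28 kg·m/s (from energy = 1.11 eV, via p = E/c).
Ratio = 3.116 × 10^-27 / 5.932 × 10^-28 = 5.25.

5.25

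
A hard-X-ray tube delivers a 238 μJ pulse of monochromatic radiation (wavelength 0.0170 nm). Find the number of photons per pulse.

2.04e10 photons

Per-photon energy: E = 1.168e-14 J (from wavelength = 0.0170 nm).
N = E_total / E_photon = 2.38e-4 J / 1.168e-14 J = 2.04e10.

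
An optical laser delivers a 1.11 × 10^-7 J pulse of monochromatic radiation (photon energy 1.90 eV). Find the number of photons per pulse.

Per-photon energy: E = 3.044 × 10^-19 J (from energy = 1.90 eV).
N = E_total / E_photon = 1.11 × 10^-7 J / 3.044 × 10^-19 J = 3.65 × 10^11.

3.65 × 10^11 photons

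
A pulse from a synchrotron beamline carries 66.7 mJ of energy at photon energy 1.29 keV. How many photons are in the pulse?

3.23 × 10^14 photons

Per-photon energy: E = 2.067 × 10^-16 J (from energy = 1.29 keV).
N = E_total / E_photon = 0.0667 J / 2.067 × 10^-16 J = 3.23 × 10^14.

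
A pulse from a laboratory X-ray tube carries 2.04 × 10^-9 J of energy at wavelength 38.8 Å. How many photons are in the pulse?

3.98 × 10^7 photons

Per-photon energy: E = 5.120 × 10^-17 J (from wavelength = 38.8 Å).
N = E_total / E_photon = 2.04 × 10^-9 J / 5.120 × 10^-17 J = 3.98 × 10^7.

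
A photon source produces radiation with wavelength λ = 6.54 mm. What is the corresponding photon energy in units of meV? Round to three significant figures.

0.190 meV

Convert to SI: λ = 6.54 mm = 0.00654 m.
Apply E = hc/λ: E = 3.037e-23 J.
Converting to meV: E = 0.1896 meV ≈ 0.190 meV.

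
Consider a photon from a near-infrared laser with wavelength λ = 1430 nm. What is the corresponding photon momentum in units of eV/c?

Convert to SI: λ = 1430 nm = 1.43 × 10^-6 m.
The photon relation is p = h/λ, giving p = 4.634 × 10^-28 kg·m/s.
Converting to eV/c: p = 0.8670 eV/c ≈ 0.867 eV/c.

0.867 eV/c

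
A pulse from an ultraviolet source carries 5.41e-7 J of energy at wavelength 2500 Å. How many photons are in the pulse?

Per-photon energy: E = 7.946e-19 J (from wavelength = 2500 Å).
N = E_total / E_photon = 5.41e-7 J / 7.946e-19 J = 6.81e11.

6.81e11 photons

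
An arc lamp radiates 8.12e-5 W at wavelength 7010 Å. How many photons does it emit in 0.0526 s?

1.51e13 photons

Total energy: E_total = P·t = 8.12e-5 × 0.0526 = 4.271e-6 J.
Per-photon energy: E = 2.834e-19 J.
N = E_total / E_photon = 1.51e13.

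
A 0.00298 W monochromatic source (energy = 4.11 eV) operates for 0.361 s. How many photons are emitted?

Total energy: E_total = P·t = 0.00298 × 0.361 = 0.001076 J.
Per-photon energy: E = 6.585e-19 J.
N = E_total / E_photon = 1.63e15.

1.63e15 photons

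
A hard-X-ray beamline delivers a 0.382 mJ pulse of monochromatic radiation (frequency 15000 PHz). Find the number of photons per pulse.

Per-photon energy: E = 9.939·10^-15 J (from frequency = 15000 PHz).
N = E_total / E_photon = 3.82·10^-4 J / 9.939·10^-15 J = 3.84·10^10.

3.84·10^10 photons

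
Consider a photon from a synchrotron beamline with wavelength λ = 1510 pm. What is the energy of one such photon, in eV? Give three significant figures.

In SI units: λ = 1510 pm = 1.51e-9 m.
For a photon E = hc/λ, so E = 1.316e-16 J.
Converting to eV: E = 821.1 eV ≈ 821 eV.

821 eV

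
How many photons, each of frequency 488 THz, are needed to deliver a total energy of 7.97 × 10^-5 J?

Per-photon energy: E = 3.234 × 10^-19 J (from frequency = 488 THz).
N = E_total / E_photon = 7.97 × 10^-5 J / 3.234 × 10^-19 J = 2.46 × 10^14.

2.46 × 10^14 photons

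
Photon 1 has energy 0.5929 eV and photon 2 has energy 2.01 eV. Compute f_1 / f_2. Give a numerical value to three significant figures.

0.295

f_1 = 1.434 × 10^14 Hz (from energy = 0.5929 eV, via f = E/h).
f_2 = 4.860 × 10^14 Hz (from energy = 2.01 eV, via f = E/h).
Ratio = 1.434 × 10^14 / 4.860 × 10^14 = 0.295.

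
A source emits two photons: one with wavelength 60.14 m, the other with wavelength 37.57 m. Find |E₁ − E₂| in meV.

1.24·10^-5 meV

Using E = hc/λ: E₁ = 3.3030·10^-27 J, E₂ = 5.2873·10^-27 J.
|ΔE| = |3.3030·10^-27 − 5.2873·10^-27| = 1.98·10^-27 J = 1.24·10^-5 meV.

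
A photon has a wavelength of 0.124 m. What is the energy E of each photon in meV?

0.0100 meV

Take h = 6.62607015 × 10^-34 J·s, c = 2.99792458 × 10^8 m/s, 1 eV = 1.602176634 × 10^-19 J.
Since E = hc/λ for a photon, E = 1.602 × 10^-24 J.
Converting to meV: E = 0.009999 meV ≈ 0.0100 meV.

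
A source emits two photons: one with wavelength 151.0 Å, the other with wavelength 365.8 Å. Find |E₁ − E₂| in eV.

Using E = hc/λ: E₁ = 1.3155 × 10^-17 J, E₂ = 5.4304 × 10^-18 J.
|ΔE| = |1.3155 × 10^-17 − 5.4304 × 10^-18| = 7.72 × 10^-18 J = 48.2 eV.

48.2 eV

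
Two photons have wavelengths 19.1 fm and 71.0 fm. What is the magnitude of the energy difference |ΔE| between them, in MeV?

Using E = hc/λ: E₁ = 1.040 × 10^-11 J, E₂ = 2.798 × 10^-12 J.
|ΔE| = |1.040 × 10^-11 − 2.798 × 10^-12| = 7.60 × 10^-12 J = 47.5 MeV.

47.5 MeV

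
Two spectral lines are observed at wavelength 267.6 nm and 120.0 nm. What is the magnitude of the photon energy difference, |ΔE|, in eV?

5.70 eV

Using E = hc/λ: E₁ = 7.4232e-19 J, E₂ = 1.6554e-18 J.
|ΔE| = |7.4232e-19 − 1.6554e-18| = 9.13e-19 J = 5.70 eV.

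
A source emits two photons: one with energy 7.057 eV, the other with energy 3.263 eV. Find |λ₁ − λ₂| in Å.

2040 Å

Using λ = hc/E: λ₁ = 1.7569·10^-7 m, λ₂ = 3.7997·10^-7 m.
|Δλ| = |1.7569·10^-7 − 3.7997·10^-7| = 2.04·10^-7 m = 2040 Å.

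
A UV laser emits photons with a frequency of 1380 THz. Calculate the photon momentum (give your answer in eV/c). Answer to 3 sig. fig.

5.71 eV/c

Take h = 6.62607015 × 10^-34 J·s, c = 2.99792458 × 10^8 m/s, 1 eV = 1.602176634 × 10^-19 J.
First convert: f = 1380 THz = 1.38 × 10^15 Hz.
Since p = hf/c for a photon, p = 3.050 × 10^-27 kg·m/s.
Converting to eV/c: p = 5.707 eV/c ≈ 5.71 eV/c.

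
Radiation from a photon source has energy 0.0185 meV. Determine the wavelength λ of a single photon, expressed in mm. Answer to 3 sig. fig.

(h = 6.62607015·10^-34 J·s, c = 2.99792458·10^8 m/s, 1 eV = 1.602176634·10^-19 J.)
Convert to SI: E = 0.0185 meV = 2.9640·10^-24 J.
Apply λ = hc/E: λ = 0.06702 m.
Converting to mm: λ = 67.02 mm ≈ 67.0 mm.

67.0 mm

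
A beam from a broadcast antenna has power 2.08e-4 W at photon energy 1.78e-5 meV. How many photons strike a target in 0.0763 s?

Total energy: E_total = P·t = 2.08e-4 × 0.0763 = 1.587e-5 J.
Per-photon energy: E = 2.852e-27 J.
N = E_total / E_photon = 5.56e21.

5.56e21 photons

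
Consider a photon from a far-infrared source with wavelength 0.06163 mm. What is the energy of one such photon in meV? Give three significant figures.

20.1 meV

Take h = 6.62607015·10^-34 J·s, c = 2.99792458·10^8 m/s, 1 eV = 1.602176634·10^-19 J.
In SI units: λ = 0.06163 mm = 6.163·10^-5 m.
Apply E = hc/λ: E = 3.223·10^-21 J.
Converting to meV: E = 20.12 meV ≈ 20.1 meV.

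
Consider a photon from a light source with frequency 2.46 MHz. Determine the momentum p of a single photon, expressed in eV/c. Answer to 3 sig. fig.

(h = 6.62607015·10^-34 J·s, c = 2.99792458·10^8 m/s, 1 eV = 1.602176634·10^-19 J.)
In SI units: f = 2.46 MHz = 2.46·10^6 Hz.
Apply p = hf/c: p = 5.437·10^-36 kg·m/s.
Converting to eV/c: p = 1.017·10^-8 eV/c ≈ 1.02·10^-8 eV/c.

1.02·10^-8 eV/c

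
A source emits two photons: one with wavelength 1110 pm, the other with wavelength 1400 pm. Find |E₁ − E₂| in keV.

Using E = hc/λ: E₁ = 1.790 × 10^-16 J, E₂ = 1.419 × 10^-16 J.
|ΔE| = |1.790 × 10^-16 − 1.419 × 10^-16| = 3.71 × 10^-17 J = 0.231 keV.

0.231 keV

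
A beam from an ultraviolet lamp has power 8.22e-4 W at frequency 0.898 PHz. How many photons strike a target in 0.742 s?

Total energy: E_total = P·t = 8.22e-4 × 0.742 = 6.099e-4 J.
Per-photon energy: E = 5.950e-19 J.
N = E_total / E_photon = 1.03e15.

1.03e15 photons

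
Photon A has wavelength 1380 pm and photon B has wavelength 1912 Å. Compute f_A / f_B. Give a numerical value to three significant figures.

139

f_A = 2.172e17 Hz (from wavelength = 1380 pm, via f = c/λ).
f_B = 1.568e15 Hz (from wavelength = 1912 Å, via f = c/λ).
Ratio = 2.172e17 / 1.568e15 = 139.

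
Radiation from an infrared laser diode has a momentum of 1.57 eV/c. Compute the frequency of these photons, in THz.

First convert: p = 1.57 eV/c = 8.3905 × 10^-28 kg·m/s.
The photon relation is f = pc/h, giving f = 3.796 × 10^14 Hz.
Converting to THz: f = 379.6 THz ≈ 380 THz.

380 THz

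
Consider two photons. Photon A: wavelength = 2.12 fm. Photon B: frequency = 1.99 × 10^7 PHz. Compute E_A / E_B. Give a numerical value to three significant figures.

7.11

E_A = 9.370 × 10^-11 J (from wavelength = 2.12 fm, via E = hc/λ).
E_B = 1.319 × 10^-11 J (from frequency = 1.99 × 10^7 PHz, via E = hf).
Ratio = 9.370 × 10^-11 / 1.319 × 10^-11 = 7.11.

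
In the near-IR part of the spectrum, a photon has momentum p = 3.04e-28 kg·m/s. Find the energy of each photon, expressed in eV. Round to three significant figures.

0.569 eV

For a photon E = pc, so E = 9.114e-20 J.
Converting to eV: E = 0.5688 eV ≈ 0.569 eV.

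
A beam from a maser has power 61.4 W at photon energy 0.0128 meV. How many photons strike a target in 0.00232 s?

Total energy: E_total = P·t = 61.4 × 0.00232 = 0.1424 J.
Per-photon energy: E = 2.051e-24 J.
N = E_total / E_photon = 6.95e22.

6.95e22 photons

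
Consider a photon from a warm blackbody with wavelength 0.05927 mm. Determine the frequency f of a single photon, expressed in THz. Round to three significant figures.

5.06 THz

First convert: λ = 0.05927 mm = 5.927e-5 m.
Since f = c/λ for a photon, f = 5.058e12 Hz.
Converting to THz: f = 5.058 THz ≈ 5.06 THz.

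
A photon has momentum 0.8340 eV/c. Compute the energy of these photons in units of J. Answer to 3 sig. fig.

First convert: p = 0.8340 eV/c = 4.4571e-28 kg·m/s.
Apply E = pc: E = 1.336e-19 J.
So E ≈ 1.34e-19 J.

1.34e-19 J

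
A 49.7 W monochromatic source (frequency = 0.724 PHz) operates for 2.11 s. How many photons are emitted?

Total energy: E_total = P·t = 49.7 × 2.11 = 104.9 J.
Per-photon energy: E = 4.797 × 10^-19 J.
N = E_total / E_photon = 2.19 × 10^20.

2.19 × 10^20 photons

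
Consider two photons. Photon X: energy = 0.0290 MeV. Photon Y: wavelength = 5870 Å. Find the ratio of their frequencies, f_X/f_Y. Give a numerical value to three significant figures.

f_X = 7.012 × 10^18 Hz (from energy = 0.0290 MeV, via f = E/h).
f_Y = 5.107 × 10^14 Hz (from wavelength = 5870 Å, via f = c/λ).
Ratio = 7.012 × 10^18 / 5.107 × 10^14 = 1.37 × 10^4.

1.37 × 10^4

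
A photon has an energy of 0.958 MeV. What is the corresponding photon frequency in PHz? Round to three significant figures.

(h = 6.62607015 × 10^-34 J·s, 1 eV = 1.602176634 × 10^-19 J.)
In SI units: E = 0.958 MeV = 1.5349 × 10^-13 J.
Apply f = E/h: f = 2.316 × 10^20 Hz.
Converting to PHz: f = 231600 PHz ≈ 2.32 × 10^5 PHz.

2.32 × 10^5 PHz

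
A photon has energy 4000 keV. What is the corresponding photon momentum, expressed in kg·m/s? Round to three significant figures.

Use c = 2.99792458 × 10^8 m/s, 1 eV = 1.602176634 × 10^-19 J.
Convert to SI: E = 4000 keV = 6.4087 × 10^-13 J.
The photon relation is p = E/c, giving p = 2.138 × 10^-21 kg·m/s.
So p ≈ 2.14 × 10^-21 kg·m/s.

2.14 × 10^-21 kg·m/s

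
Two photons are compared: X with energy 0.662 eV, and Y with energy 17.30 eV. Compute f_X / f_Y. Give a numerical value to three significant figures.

f_X = 1.601·10^14 Hz (from energy = 0.662 eV, via f = E/h).
f_Y = 4.183·10^15 Hz (from energy = 17.30 eV, via f = E/h).
Ratio = 1.601·10^14 / 4.183·10^15 = 0.0383.

0.0383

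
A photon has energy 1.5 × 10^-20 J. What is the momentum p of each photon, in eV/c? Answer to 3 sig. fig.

(c = 2.99792458 × 10^8 m/s, 1 eV = 1.602176634 × 10^-19 J.)
Apply p = E/c: p = 5.003 × 10^-29 kg·m/s.
Converting to eV/c: p = 0.09362 eV/c ≈ 0.0936 eV/c.

0.0936 eV/c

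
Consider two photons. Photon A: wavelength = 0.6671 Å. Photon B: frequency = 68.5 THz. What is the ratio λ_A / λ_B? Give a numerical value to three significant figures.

1.52e-5

λ_A = 6.671e-11 m (from wavelength = 0.6671 Å, via λ given directly).
λ_B = 4.377e-6 m (from frequency = 68.5 THz, via λ = c/f).
Ratio = 6.671e-11 / 4.377e-6 = 1.52e-5.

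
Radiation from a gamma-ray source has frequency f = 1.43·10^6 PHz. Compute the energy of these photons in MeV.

5.91 MeV

In SI units: f = 1.43·10^6 PHz = 1.43·10^21 Hz.
For a photon E = hf, so E = 9.475·10^-13 J.
Converting to MeV: E = 5.914 MeV ≈ 5.91 MeV.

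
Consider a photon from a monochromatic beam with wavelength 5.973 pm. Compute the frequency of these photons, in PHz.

First convert: λ = 5.973 pm = 5.973e-12 m.
For a photon f = c/λ, so f = 5.019e19 Hz.
Converting to PHz: f = 50190 PHz ≈ 5.02e4 PHz.

5.02e4 PHz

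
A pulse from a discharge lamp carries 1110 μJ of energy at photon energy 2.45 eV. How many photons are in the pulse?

Per-photon energy: E = 3.925 × 10^-19 J (from energy = 2.45 eV).
N = E_total / E_photon = 0.00111 J / 3.925 × 10^-19 J = 2.83 × 10^15.

2.83 × 10^15 photons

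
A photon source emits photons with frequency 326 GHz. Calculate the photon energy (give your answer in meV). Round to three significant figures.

Convert to SI: f = 326 GHz = 3.26 × 10^11 Hz.
The photon relation is E = hf, giving E = 2.160 × 10^-22 J.
Converting to meV: E = 1.348 meV ≈ 1.35 meV.

1.35 meV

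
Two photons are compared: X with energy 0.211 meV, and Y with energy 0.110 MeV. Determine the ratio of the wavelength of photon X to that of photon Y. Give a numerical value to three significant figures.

λ_X = 0.005876 m (from energy = 0.211 meV, via λ = hc/E).
λ_Y = 1.127e-11 m (from energy = 0.110 MeV, via λ = hc/E).
Ratio = 0.005876 / 1.127e-11 = 5.21e8.

5.21e8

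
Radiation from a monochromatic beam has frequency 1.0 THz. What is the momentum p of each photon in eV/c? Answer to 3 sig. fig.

Use h = 6.62607015e-34 J·s, c = 2.99792458e8 m/s, 1 eV = 1.602176634e-19 J.
First convert: f = 1.0 THz = 1.0e12 Hz.
Apply p = hf/c: p = 2.210e-30 kg·m/s.
Converting to eV/c: p = 0.004136 eV/c ≈ 4.14e-3 eV/c.

4.14e-3 eV/c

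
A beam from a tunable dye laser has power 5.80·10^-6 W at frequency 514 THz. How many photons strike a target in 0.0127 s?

Total energy: E_total = P·t = 5.80·10^-6 × 0.0127 = 7.366·10^-8 J.
Per-photon energy: E = 3.406·10^-19 J.
N = E_total / E_photon = 2.16·10^11.

2.16·10^11 photons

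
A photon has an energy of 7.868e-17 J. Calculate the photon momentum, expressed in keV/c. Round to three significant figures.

0.491 keV/c

Since p = E/c for a photon, p = 2.624e-25 kg·m/s.
Converting to keV/c: p = 0.4911 keV/c ≈ 0.491 keV/c.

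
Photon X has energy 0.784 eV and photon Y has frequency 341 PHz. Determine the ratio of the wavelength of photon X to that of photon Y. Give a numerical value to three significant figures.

1800

λ_X = 1.581 × 10^-6 m (from energy = 0.784 eV, via λ = hc/E).
λ_Y = 8.792 × 10^-10 m (from frequency = 341 PHz, via λ = c/f).
Ratio = 1.581 × 10^-6 / 8.792 × 10^-10 = 1800.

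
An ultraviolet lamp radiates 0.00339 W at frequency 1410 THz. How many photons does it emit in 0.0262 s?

9.51e13 photons

Total energy: E_total = P·t = 0.00339 × 0.0262 = 8.882e-5 J.
Per-photon energy: E = 9.343e-19 J.
N = E_total / E_photon = 9.51e13.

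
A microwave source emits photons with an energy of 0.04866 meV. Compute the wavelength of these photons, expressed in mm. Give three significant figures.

Take h = 6.62607015 × 10^-34 J·s, c = 2.99792458 × 10^8 m/s, 1 eV = 1.602176634 × 10^-19 J.
Convert to SI: E = 0.04866 meV = 7.7962 × 10^-24 J.
The photon relation is λ = hc/E, giving λ = 0.02548 m.
Converting to mm: λ = 25.48 mm ≈ 25.5 mm.

25.5 mm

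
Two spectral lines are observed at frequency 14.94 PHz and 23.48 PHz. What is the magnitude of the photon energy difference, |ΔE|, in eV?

35.3 eV

Using E = hf: E₁ = 9.8993e-18 J, E₂ = 1.5558e-17 J.
|ΔE| = |9.8993e-18 − 1.5558e-17| = 5.66e-18 J = 35.3 eV.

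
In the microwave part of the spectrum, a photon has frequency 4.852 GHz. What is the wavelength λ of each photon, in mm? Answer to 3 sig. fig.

61.8 mm

(c = 2.99792458e8 m/s.)
In SI units: f = 4.852 GHz = 4.852e9 Hz.
Apply λ = c/f: λ = 0.06179 m.
Converting to mm: λ = 61.79 mm ≈ 61.8 mm.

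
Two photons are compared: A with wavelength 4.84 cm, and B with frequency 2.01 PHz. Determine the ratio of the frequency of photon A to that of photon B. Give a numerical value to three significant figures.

f_A = 6.194 × 10^9 Hz (from wavelength = 4.84 cm, via f = c/λ).
f_B = 2.010 × 10^15 Hz (from frequency = 2.01 PHz, via f given directly).
Ratio = 6.194 × 10^9 / 2.010 × 10^15 = 3.08 × 10^-6.

3.08 × 10^-6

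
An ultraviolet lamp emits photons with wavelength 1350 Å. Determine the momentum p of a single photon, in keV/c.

9.18e-3 keV/c

Take h = 6.62607015e-34 J·s, c = 2.99792458e8 m/s, 1 eV = 1.602176634e-19 J.
First convert: λ = 1350 Å = 1.35e-7 m.
Apply p = h/λ: p = 4.908e-27 kg·m/s.
Converting to keV/c: p = 0.009184 keV/c ≈ 9.18e-3 keV/c.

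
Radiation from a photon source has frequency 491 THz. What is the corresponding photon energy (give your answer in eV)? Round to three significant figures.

Convert to SI: f = 491 THz = 4.91e14 Hz.
The photon relation is E = hf, giving E = 3.253e-19 J.
Converting to eV: E = 2.031 eV ≈ 2.03 eV.

2.03 eV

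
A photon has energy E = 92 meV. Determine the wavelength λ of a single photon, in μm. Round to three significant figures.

Convert to SI: E = 92 meV = 1.4740e-20 J.
For a photon λ = hc/E, so λ = 1.348e-5 m.
Converting to μm: λ = 13.48 μm ≈ 13.5 μm.

13.5 μm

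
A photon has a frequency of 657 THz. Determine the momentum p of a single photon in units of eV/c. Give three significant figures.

Take h = 6.62607015·10^-34 J·s, c = 2.99792458·10^8 m/s, 1 eV = 1.602176634·10^-19 J.
Convert to SI: f = 657 THz = 6.57·10^14 Hz.
Since p = hf/c for a photon, p = 1.452·10^-27 kg·m/s.
Converting to eV/c: p = 2.717 eV/c ≈ 2.72 eV/c.

2.72 eV/c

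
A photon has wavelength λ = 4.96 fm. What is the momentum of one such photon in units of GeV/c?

0.250 GeV/c

Use h = 6.62607015e-34 J·s, c = 2.99792458e8 m/s, 1 eV = 1.602176634e-19 J.
Convert to SI: λ = 4.96 fm = 4.96e-15 m.
The photon relation is p = h/λ, giving p = 1.336e-19 kg·m/s.
Converting to GeV/c: p = 0.2500 GeV/c ≈ 0.250 GeV/c.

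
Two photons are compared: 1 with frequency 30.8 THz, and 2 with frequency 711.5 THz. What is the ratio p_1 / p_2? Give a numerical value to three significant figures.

0.0433

p_1 = 6.807 × 10^-29 kg·m/s (from frequency = 30.8 THz, via p = hf/c).
p_2 = 1.573 × 10^-27 kg·m/s (from frequency = 711.5 THz, via p = hf/c).
Ratio = 6.807 × 10^-29 / 1.573 × 10^-27 = 0.0433.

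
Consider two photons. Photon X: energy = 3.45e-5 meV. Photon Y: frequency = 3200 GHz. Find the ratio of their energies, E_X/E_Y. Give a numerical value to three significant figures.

E_X = 5.528e-27 J (from energy = 3.45e-5 meV, via E given directly).
E_Y = 2.120e-21 J (from frequency = 3200 GHz, via E = hf).
Ratio = 5.528e-27 / 2.120e-21 = 2.61e-6.

2.61e-6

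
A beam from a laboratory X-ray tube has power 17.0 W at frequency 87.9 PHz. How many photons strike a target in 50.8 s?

1.48e19 photons

Total energy: E_total = P·t = 17.0 × 50.8 = 863.6 J.
Per-photon energy: E = 5.824e-17 J.
N = E_total / E_photon = 1.48e19.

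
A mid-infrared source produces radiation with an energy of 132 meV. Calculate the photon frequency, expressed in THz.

First convert: E = 132 meV = 2.1149·10^-20 J.
For a photon f = E/h, so f = 3.192·10^13 Hz.
Converting to THz: f = 31.92 THz ≈ 31.9 THz.

31.9 THz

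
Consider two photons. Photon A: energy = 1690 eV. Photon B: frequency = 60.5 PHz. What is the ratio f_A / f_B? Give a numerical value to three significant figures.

6.75

f_A = 4.086 × 10^17 Hz (from energy = 1690 eV, via f = E/h).
f_B = 6.050 × 10^16 Hz (from frequency = 60.5 PHz, via f given directly).
Ratio = 4.086 × 10^17 / 6.050 × 10^16 = 6.75.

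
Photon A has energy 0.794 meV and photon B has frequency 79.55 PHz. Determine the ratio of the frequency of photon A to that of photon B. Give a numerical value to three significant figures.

f_A = 1.920e11 Hz (from energy = 0.794 meV, via f = E/h).
f_B = 7.955e16 Hz (from frequency = 79.55 PHz, via f given directly).
Ratio = 1.920e11 / 7.955e16 = 2.41e-6.

2.41e-6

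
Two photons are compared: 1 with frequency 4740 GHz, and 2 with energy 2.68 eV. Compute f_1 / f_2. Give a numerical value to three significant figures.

f_1 = 4.740 × 10^12 Hz (from frequency = 4740 GHz, via f given directly).
f_2 = 6.480 × 10^14 Hz (from energy = 2.68 eV, via f = E/h).
Ratio = 4.740 × 10^12 / 6.480 × 10^14 = 7.31 × 10^-3.

7.31 × 10^-3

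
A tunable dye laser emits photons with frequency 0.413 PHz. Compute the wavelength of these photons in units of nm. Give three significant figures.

Take c = 2.99792458e8 m/s.
Convert to SI: f = 0.413 PHz = 4.13e14 Hz.
Apply λ = c/f: λ = 7.259e-7 m.
Converting to nm: λ = 725.9 nm ≈ 726 nm.

726 nm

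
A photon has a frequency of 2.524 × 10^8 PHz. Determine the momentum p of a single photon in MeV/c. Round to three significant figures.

1040 MeV/c

(h = 6.62607015 × 10^-34 J·s, c = 2.99792458 × 10^8 m/s, 1 eV = 1.602176634 × 10^-19 J.)
In SI units: f = 2.524 × 10^8 PHz = 2.524 × 10^23 Hz.
Apply p = hf/c: p = 5.579 × 10^-19 kg·m/s.
Converting to MeV/c: p = 1044 MeV/c ≈ 1040 MeV/c.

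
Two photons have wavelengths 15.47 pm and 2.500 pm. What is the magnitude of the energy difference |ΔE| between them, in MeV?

0.416 MeV

Using E = hc/λ: E₁ = 1.2841 × 10^-14 J, E₂ = 7.9458 × 10^-14 J.
|ΔE| = |1.2841 × 10^-14 − 7.9458 × 10^-14| = 6.66 × 10^-14 J = 0.416 MeV.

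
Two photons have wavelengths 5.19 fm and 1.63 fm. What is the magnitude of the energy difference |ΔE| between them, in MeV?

Using E = hc/λ: E₁ = 3.827e-11 J, E₂ = 1.219e-10 J.
|ΔE| = |3.827e-11 − 1.219e-10| = 8.36e-11 J = 522 MeV.

522 MeV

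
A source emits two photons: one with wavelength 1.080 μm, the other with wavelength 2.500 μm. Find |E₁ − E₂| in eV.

0.652 eV

Using E = hc/λ: E₁ = 1.8393 × 10^-19 J, E₂ = 7.9458 × 10^-20 J.
|ΔE| = |1.8393 × 10^-19 − 7.9458 × 10^-20| = 1.04 × 10^-19 J = 0.652 eV.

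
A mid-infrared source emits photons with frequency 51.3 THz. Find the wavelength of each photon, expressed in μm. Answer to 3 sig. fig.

5.84 μm

In SI units: f = 51.3 THz = 5.13e13 Hz.
Since λ = c/f for a photon, λ = 5.844e-6 m.
Converting to μm: λ = 5.844 μm ≈ 5.84 μm.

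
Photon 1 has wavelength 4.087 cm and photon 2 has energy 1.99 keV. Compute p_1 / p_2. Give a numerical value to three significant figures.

1.52e-8

p_1 = 1.621e-32 kg·m/s (from wavelength = 4.087 cm, via p = h/λ).
p_2 = 1.064e-24 kg·m/s (from energy = 1.99 keV, via p = E/c).
Ratio = 1.621e-32 / 1.064e-24 = 1.52e-8.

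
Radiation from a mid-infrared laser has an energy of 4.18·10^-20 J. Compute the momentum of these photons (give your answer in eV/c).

(c = 2.99792458·10^8 m/s, 1 eV = 1.602176634·10^-19 J.)
Apply p = E/c: p = 1.394·10^-28 kg·m/s.
Converting to eV/c: p = 0.2609 eV/c ≈ 0.261 eV/c.

0.261 eV/c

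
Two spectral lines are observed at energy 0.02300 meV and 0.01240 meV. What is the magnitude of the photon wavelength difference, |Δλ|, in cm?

4.61 cm

Using λ = hc/E: λ₁ = 0.053906 m, λ₂ = 0.099987 m.
|Δλ| = |0.053906 − 0.099987| = 0.0461 m = 4.61 cm.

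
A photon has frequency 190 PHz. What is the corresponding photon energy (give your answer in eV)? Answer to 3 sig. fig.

786 eV

Convert to SI: f = 190 PHz = 1.90e17 Hz.
For a photon E = hf, so E = 1.259e-16 J.
Converting to eV: E = 785.8 eV ≈ 786 eV.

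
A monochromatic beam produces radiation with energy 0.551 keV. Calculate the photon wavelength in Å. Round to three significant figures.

22.5 Å

Take h = 6.62607015e-34 J·s, c = 2.99792458e8 m/s, 1 eV = 1.602176634e-19 J.
Convert to SI: E = 0.551 keV = 8.8280e-17 J.
Since λ = hc/E for a photon, λ = 2.250e-9 m.
Converting to Å: λ = 22.50 Å ≈ 22.5 Å.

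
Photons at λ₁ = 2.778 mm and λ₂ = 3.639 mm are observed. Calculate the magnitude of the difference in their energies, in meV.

0.106 meV

Using E = hc/λ: E₁ = 7.1506e-23 J, E₂ = 5.4588e-23 J.
|ΔE| = |7.1506e-23 − 5.4588e-23| = 1.69e-23 J = 0.106 meV.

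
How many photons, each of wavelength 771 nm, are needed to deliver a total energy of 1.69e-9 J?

6.56e9 photons

Per-photon energy: E = 2.576e-19 J (from wavelength = 771 nm).
N = E_total / E_photon = 1.69e-9 J / 2.576e-19 J = 6.56e9.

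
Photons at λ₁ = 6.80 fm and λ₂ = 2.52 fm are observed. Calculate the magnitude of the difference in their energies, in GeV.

Using E = hc/λ: E₁ = 2.921·10^-11 J, E₂ = 7.883·10^-11 J.
|ΔE| = |2.921·10^-11 − 7.883·10^-11| = 4.96·10^-11 J = 0.310 GeV.

0.310 GeV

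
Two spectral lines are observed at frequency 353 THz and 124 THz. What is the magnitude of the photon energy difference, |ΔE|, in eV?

0.947 eV

Using E = hf: E₁ = 2.339·10^-19 J, E₂ = 8.216·10^-20 J.
|ΔE| = |2.339·10^-19 − 8.216·10^-20| = 1.52·10^-19 J = 0.947 eV.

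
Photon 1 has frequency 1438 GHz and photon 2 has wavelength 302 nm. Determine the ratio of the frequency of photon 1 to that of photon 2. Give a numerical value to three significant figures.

f_1 = 1.438 × 10^12 Hz (from frequency = 1438 GHz, via f given directly).
f_2 = 9.927 × 10^14 Hz (from wavelength = 302 nm, via f = c/λ).
Ratio = 1.438 × 10^12 / 9.927 × 10^14 = 1.45 × 10^-3.

1.45 × 10^-3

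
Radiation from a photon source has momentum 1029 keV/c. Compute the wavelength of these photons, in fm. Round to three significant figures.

(h = 6.62607015 × 10^-34 J·s, c = 2.99792458 × 10^8 m/s, 1 eV = 1.602176634 × 10^-19 J.)
In SI units: p = 1029 keV/c = 5.4993 × 10^-22 kg·m/s.
Since λ = h/p for a photon, λ = 1.205 × 10^-12 m.
Converting to fm: λ = 1205 fm ≈ 1200 fm.

1200 fm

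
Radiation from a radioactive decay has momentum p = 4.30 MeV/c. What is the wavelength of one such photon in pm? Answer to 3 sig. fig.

0.288 pm

In SI units: p = 4.30 MeV/c = 2.2980 × 10^-21 kg·m/s.
The photon relation is λ = h/p, giving λ = 2.883 × 10^-13 m.
Converting to pm: λ = 0.2883 pm ≈ 0.288 pm.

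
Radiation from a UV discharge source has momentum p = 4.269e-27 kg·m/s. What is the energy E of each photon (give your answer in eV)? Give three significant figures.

Use c = 2.99792458e8 m/s, 1 eV = 1.602176634e-19 J.
For a photon E = pc, so E = 1.280e-18 J.
Converting to eV: E = 7.988 eV ≈ 7.99 eV.

7.99 eV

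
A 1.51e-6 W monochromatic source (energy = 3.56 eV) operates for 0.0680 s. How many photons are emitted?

1.80e11 photons

Total energy: E_total = P·t = 1.51e-6 × 0.0680 = 1.027e-7 J.
Per-photon energy: E = 5.704e-19 J.
N = E_total / E_photon = 1.80e11.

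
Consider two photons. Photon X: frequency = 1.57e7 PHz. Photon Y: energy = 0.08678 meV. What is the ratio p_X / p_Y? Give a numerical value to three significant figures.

p_X = 3.470e-20 kg·m/s (from frequency = 1.57e7 PHz, via p = hf/c).
p_Y = 4.638e-32 kg·m/s (from energy = 0.08678 meV, via p = E/c).
Ratio = 3.470e-20 / 4.638e-32 = 7.48e11.

7.48e11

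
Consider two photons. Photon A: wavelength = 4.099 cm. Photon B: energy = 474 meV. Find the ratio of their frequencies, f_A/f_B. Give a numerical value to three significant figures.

f_A = 7.314e9 Hz (from wavelength = 4.099 cm, via f = c/λ).
f_B = 1.146e14 Hz (from energy = 474 meV, via f = E/h).
Ratio = 7.314e9 / 1.146e14 = 6.38e-5.

6.38e-5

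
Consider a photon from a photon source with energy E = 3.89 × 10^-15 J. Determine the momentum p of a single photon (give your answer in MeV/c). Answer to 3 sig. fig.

(c = 2.99792458 × 10^8 m/s, 1 eV = 1.602176634 × 10^-19 J.)
Since p = E/c for a photon, p = 1.298 × 10^-23 kg·m/s.
Converting to MeV/c: p = 0.02428 MeV/c ≈ 0.0243 MeV/c.

0.0243 MeV/c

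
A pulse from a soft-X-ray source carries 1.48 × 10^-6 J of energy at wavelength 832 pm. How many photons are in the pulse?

Per-photon energy: E = 2.388 × 10^-16 J (from wavelength = 832 pm).
N = E_total / E_photon = 1.48 × 10^-6 J / 2.388 × 10^-16 J = 6.20 × 10^9.

6.20 × 10^9 photons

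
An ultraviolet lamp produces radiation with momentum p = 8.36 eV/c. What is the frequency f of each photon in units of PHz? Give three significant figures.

(h = 6.62607015e-34 J·s, c = 2.99792458e8 m/s, 1 eV = 1.602176634e-19 J.)
First convert: p = 8.36 eV/c = 4.4678e-27 kg·m/s.
Apply f = pc/h: f = 2.021e15 Hz.
Converting to PHz: f = 2.021 PHz ≈ 2.02 PHz.

2.02 PHz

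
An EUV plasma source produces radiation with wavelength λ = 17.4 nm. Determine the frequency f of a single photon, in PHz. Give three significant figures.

(c = 2.99792458 × 10^8 m/s.)
Convert to SI: λ = 17.4 nm = 1.74 × 10^-8 m.
Since f = c/λ for a photon, f = 1.723 × 10^16 Hz.
Converting to PHz: f = 17.23 PHz ≈ 17.2 PHz.

17.2 PHz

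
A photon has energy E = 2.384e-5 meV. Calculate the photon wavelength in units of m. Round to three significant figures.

52.0 m

(h = 6.62607015e-34 J·s, c = 2.99792458e8 m/s, 1 eV = 1.602176634e-19 J.)
Convert to SI: E = 2.384e-5 meV = 3.8196e-27 J.
For a photon λ = hc/E, so λ = 52.01 m.
So λ ≈ 52.0 m.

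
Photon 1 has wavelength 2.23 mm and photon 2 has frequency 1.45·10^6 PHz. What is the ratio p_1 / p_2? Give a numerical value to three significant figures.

9.27·10^-11

p_1 = 2.971·10^-31 kg·m/s (from wavelength = 2.23 mm, via p = h/λ).
p_2 = 3.205·10^-21 kg·m/s (from frequency = 1.45·10^6 PHz, via p = hf/c).
Ratio = 2.971·10^-31 / 3.205·10^-21 = 9.27·10^-11.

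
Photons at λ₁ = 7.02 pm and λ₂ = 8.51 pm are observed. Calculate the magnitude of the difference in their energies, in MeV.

0.0309 MeV

Using E = hc/λ: E₁ = 2.830 × 10^-14 J, E₂ = 2.334 × 10^-14 J.
|ΔE| = |2.830 × 10^-14 − 2.334 × 10^-14| = 4.95 × 10^-15 J = 0.0309 MeV.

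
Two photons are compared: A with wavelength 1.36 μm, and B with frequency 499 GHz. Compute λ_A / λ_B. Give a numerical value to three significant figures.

2.26 × 10^-3

λ_A = 1.360 × 10^-6 m (from wavelength = 1.36 μm, via λ given directly).
λ_B = 6.008 × 10^-4 m (from frequency = 499 GHz, via λ = c/f).
Ratio = 1.360 × 10^-6 / 6.008 × 10^-4 = 2.26 × 10^-3.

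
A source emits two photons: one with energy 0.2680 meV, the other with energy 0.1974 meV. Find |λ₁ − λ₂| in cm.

Using λ = hc/E: λ₁ = 0.0046263 m, λ₂ = 0.0062809 m.
|Δλ| = |0.0046263 − 0.0062809| = 0.00165 m = 0.165 cm.

0.165 cm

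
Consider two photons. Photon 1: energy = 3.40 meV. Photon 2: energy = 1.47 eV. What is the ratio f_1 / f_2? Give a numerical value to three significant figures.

2.31e-3

f_1 = 8.221e11 Hz (from energy = 3.40 meV, via f = E/h).
f_2 = 3.554e14 Hz (from energy = 1.47 eV, via f = E/h).
Ratio = 8.221e11 / 3.554e14 = 2.31e-3.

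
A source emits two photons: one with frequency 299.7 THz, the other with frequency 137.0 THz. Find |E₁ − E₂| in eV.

0.673 eV

Using E = hf: E₁ = 1.9858e-19 J, E₂ = 9.0777e-20 J.
|ΔE| = |1.9858e-19 − 9.0777e-20| = 1.08e-19 J = 0.673 eV.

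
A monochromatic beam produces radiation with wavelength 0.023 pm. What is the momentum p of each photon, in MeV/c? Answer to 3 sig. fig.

(h = 6.62607015·10^-34 J·s, c = 2.99792458·10^8 m/s, 1 eV = 1.602176634·10^-19 J.)
First convert: λ = 0.023 pm = 2.3·10^-14 m.
Apply p = h/λ: p = 2.881·10^-20 kg·m/s.
Converting to MeV/c: p = 53.91 MeV/c ≈ 53.9 MeV/c.

53.9 MeV/c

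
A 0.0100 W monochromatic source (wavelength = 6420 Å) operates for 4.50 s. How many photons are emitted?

1.45e17 photons

Total energy: E_total = P·t = 0.0100 × 4.50 = 0.04500 J.
Per-photon energy: E = 3.094e-19 J.
N = E_total / E_photon = 1.45e17.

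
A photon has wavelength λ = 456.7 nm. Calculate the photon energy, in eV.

Use h = 6.62607015e-34 J·s, c = 2.99792458e8 m/s, 1 eV = 1.602176634e-19 J.
Convert to SI: λ = 456.7 nm = 4.567e-7 m.
For a photon E = hc/λ, so E = 4.350e-19 J.
Converting to eV: E = 2.715 eV ≈ 2.71 eV.

2.71 eV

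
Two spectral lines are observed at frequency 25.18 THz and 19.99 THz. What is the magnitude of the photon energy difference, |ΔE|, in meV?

21.5 meV

Using E = hf: E₁ = 1.6684e-20 J, E₂ = 1.3246e-20 J.
|ΔE| = |1.6684e-20 − 1.3246e-20| = 3.44e-21 J = 21.5 meV.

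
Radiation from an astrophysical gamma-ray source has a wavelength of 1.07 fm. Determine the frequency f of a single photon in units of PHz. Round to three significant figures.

Convert to SI: λ = 1.07 fm = 1.07e-15 m.
The photon relation is f = c/λ, giving f = 2.802e23 Hz.
Converting to PHz: f = 2.802e8 PHz ≈ 2.80e8 PHz.

2.80e8 PHz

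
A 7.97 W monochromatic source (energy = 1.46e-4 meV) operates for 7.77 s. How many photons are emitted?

2.65e27 photons

Total energy: E_total = P·t = 7.97 × 7.77 = 61.93 J.
Per-photon energy: E = 2.339e-26 J.
N = E_total / E_photon = 2.65e27.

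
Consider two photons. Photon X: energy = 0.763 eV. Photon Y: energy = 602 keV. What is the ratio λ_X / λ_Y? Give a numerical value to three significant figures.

7.89e5

λ_X = 1.625e-6 m (from energy = 0.763 eV, via λ = hc/E).
λ_Y = 2.060e-12 m (from energy = 602 keV, via λ = hc/E).
Ratio = 1.625e-6 / 2.060e-12 = 7.89e5.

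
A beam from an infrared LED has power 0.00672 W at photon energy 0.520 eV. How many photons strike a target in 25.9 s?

Total energy: E_total = P·t = 0.00672 × 25.9 = 0.1740 J.
Per-photon energy: E = 8.331e-20 J.
N = E_total / E_photon = 2.09e18.

2.09e18 photons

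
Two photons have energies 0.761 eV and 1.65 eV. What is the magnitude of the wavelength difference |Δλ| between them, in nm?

878 nm

Using λ = hc/E: λ₁ = 1.629e-6 m, λ₂ = 7.514e-7 m.
|Δλ| = |1.629e-6 − 7.514e-7| = 8.78e-7 m = 878 nm.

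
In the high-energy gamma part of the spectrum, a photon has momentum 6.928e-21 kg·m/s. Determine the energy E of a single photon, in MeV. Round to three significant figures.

For a photon E = pc, so E = 2.077e-12 J.
Converting to MeV: E = 12.96 MeV ≈ 13.0 MeV.

13.0 MeV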